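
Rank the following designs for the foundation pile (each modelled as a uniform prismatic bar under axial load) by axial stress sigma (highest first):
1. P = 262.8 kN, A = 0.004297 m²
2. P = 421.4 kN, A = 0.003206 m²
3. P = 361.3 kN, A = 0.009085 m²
Model: a uniform prismatic bar under axial load, so sigma = P / A (SI units).
  Case 1: sigma = 262800 / 0.004297 = 6.116 × 10⁷ Pa = 61.16 MPa
  Case 2: sigma = 421400 / 0.003206 = 1.314 × 10⁸ Pa = 131.4 MPa
  Case 3: sigma = 361300 / 0.009085 = 3.977 × 10⁷ Pa = 39.77 MPa
Ordering: 131.4 MPa (case 2) > 61.16 MPa (case 1) > 39.77 MPa (case 3)
Final answer: 2, 1, 3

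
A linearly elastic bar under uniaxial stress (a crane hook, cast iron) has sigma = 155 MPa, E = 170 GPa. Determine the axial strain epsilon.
Model: a linearly elastic bar under uniaxial stress, so epsilon = sigma / E.
Convert to SI units:
  sigma = 155 MPa = 1.55 × 10⁸ Pa
  E = 170 GPa = 1.7 × 10¹¹ Pa
Substitute:
  epsilon = (1.55 × 10⁸) / (1.7 × 10¹¹)
  epsilon = 0.0009118
Final answer: epsilon = 0.0009118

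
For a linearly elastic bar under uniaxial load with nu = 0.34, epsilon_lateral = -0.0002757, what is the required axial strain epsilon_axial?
Model: a linearly elastic bar under uniaxial load, so epsilon_lateral = -nu·epsilon_axial.
Solve for epsilon_axial: epsilon_axial = -epsilon_lateral / nu.
Substitute:
  epsilon_axial = -(-0.0002757) / 0.34
  epsilon_axial = 0.0008109
Final answer: epsilon_axial = 0.0008109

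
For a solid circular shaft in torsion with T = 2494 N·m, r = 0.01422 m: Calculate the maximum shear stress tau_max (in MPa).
Model: a solid circular shaft in torsion, so tau_max = (2·T) / (π·r^3).
Substitute:
  tau_max = (2 × 2494) / (π × 0.01422^3)
  tau_max = 5.522 × 10⁸ Pa
Convert: tau_max = 5.522 × 10⁸ Pa = 552.2 MPa
Final answer: tau_max = 552.2 MPa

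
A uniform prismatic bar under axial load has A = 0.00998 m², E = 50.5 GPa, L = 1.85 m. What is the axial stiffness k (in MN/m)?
Model: a uniform prismatic bar under axial load, so k = (A·E) / L.
Convert to SI units:
  E = 50.5 GPa = 5.05 × 10¹⁰ Pa
Substitute:
  k = (0.00998 × (5.05 × 10¹⁰)) / 1.85
  k = 2.724 × 10⁸ N/m
Convert: k = 2.724 × 10⁸ N/m = 272.4 MN/m
Final answer: k = 272.4 MN/m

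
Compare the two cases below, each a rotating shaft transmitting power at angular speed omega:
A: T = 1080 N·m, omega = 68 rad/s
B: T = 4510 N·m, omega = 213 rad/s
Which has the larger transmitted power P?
Model: a rotating shaft transmitting power at angular speed omega, so P = T·omega (SI units).
  A: P = 1080 × 68 = 73440 W = 73.44 kW
  B: P = 4510 × 213 = 960600 W = 960.6 kW
960.6 kW > 73.44 kW, so B is larger.
Final answer: B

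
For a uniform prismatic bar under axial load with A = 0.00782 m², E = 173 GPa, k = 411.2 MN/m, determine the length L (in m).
Model: a uniform prismatic bar under axial load, so k = (A·E) / L.
Solve for L: L = (A·E) / k.
Convert to SI units:
  E = 173 GPa = 1.73 × 10¹¹ Pa
  k = 411.2 MN/m = 4.112 × 10⁸ N/m
Substitute:
  L = (0.00782 × (1.73 × 10¹¹)) / (4.112 × 10⁸)
  L = 3.29 m
Final answer: L = 3.29 m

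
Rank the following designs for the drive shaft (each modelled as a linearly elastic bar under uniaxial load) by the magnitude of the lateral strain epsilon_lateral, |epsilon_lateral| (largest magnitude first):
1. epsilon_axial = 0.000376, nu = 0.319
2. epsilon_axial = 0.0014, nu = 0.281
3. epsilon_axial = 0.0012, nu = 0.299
Model: a linearly elastic bar under uniaxial load, so epsilon_lateral = -nu·epsilon_axial (SI units).
  Case 1: epsilon_lateral = -(0.319 × 0.000376) = -0.0001199
  Case 2: epsilon_lateral = -(0.281 × 0.0014) = -0.0003934
  Case 3: epsilon_lateral = -(0.299 × 0.0012) = -0.0003588
Ordering by |epsilon_lateral|: 0.0003934 (case 2) > 0.0003588 (case 3) > 0.0001199 (case 1)
Final answer: 2, 3, 1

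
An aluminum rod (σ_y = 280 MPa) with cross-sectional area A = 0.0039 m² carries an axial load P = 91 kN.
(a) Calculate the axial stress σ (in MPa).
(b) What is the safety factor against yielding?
(a) Axial stress σ = P/A. Convert P = 91 kN = 91000 N.
  σ = 91000 / 0.0039 = 2.333 × 10⁷ Pa = 23.33 MPa
(b) Safety factor SF = σ_y/σ = 280 / 23.33 = 12
Final answer: (a) σ = 23.33 MPa, (b) SF = 12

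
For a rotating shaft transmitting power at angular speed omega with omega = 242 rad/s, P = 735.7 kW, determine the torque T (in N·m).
Model: a rotating shaft transmitting power at angular speed omega, so P = T·omega.
Solve for T: T = P / omega.
Convert to SI units:
  P = 735.7 kW = 735700 W
Substitute:
  T = 735700 / 242
  T = 3040 N·m
Final answer: T = 3040 N·m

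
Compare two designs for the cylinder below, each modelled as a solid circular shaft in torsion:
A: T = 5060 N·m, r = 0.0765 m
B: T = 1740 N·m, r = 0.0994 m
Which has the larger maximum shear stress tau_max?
Model: a solid circular shaft in torsion, so tau_max = (2·T) / (π·r^3) (SI units).
  A: tau_max = (2 × 5060) / (π × 0.0765^3) = 7.195 × 10⁶ Pa = 7.195 MPa
  B: tau_max = (2 × 1740) / (π × 0.0994^3) = 1.128 × 10⁶ Pa = 1.128 MPa
7.195 MPa > 1.128 MPa, so A is larger.
Final answer: A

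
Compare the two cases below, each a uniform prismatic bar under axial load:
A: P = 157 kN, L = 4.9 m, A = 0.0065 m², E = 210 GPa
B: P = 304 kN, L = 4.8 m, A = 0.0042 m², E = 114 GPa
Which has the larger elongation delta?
Model: a uniform prismatic bar under axial load, so delta = (P·L) / (A·E) (SI units).
  A: delta = (157000 × 4.9) / (0.0065 × (2.1 × 10¹¹)) = 0.0005636 m = 0.5636 mm
  B: delta = (304000 × 4.8) / (0.0042 × (1.14 × 10¹¹)) = 0.003048 m = 3.048 mm
3.048 mm > 0.5636 mm, so B is larger.
Final answer: B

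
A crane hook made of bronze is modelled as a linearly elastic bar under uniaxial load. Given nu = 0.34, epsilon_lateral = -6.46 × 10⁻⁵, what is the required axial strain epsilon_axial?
Model: a linearly elastic bar under uniaxial load, so epsilon_lateral = -nu·epsilon_axial.
Solve for epsilon_axial: epsilon_axial = -epsilon_lateral / nu.
Substitute:
  epsilon_axial = -(-6.46 × 10⁻⁵) / 0.34
  epsilon_axial = 0.00019
Final answer: epsilon_axial = 0.00019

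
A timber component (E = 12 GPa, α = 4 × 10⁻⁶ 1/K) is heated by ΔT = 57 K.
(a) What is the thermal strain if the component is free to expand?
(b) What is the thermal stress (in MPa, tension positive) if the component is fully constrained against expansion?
(a) Free thermal strain ε_th = α·ΔT = (4 × 10⁻⁶) × 57 = 0.000228
(b) Fully constrained, the expansion is suppressed, so σ = -E·α·ΔT. Convert E = 12 GPa = 1.2 × 10¹⁰ Pa.
  σ = -(1.2 × 10¹⁰) × (4 × 10⁻⁶) × 57 = -2.736 × 10⁶ Pa = -2.736 MPa (compressive)
Final answer: (a) ε_th = 0.000228, (b) σ = -2.736 MPa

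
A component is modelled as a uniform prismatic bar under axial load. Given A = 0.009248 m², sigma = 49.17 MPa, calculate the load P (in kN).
Model: a uniform prismatic bar under axial load, so sigma = P / A.
Solve for P: P = sigma·A.
Convert to SI units:
  sigma = 49.17 MPa = 4.917 × 10⁷ Pa
Substitute:
  P = (4.917 × 10⁷) × 0.009248
  P = 454700 N
Convert: P = 454700 N = 454.7 kN
Final answer: P = 454.7 kN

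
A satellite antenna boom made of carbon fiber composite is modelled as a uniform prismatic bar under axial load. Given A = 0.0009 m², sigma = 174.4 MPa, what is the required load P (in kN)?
Model: a uniform prismatic bar under axial load, so sigma = P / A.
Solve for P: P = sigma·A.
Convert to SI units:
  sigma = 174.4 MPa = 1.744 × 10⁸ Pa
Substitute:
  P = (1.744 × 10⁸) × 0.0009
  P = 157000 N
Convert: P = 157000 N = 157 kN
Final answer: P = 157 kN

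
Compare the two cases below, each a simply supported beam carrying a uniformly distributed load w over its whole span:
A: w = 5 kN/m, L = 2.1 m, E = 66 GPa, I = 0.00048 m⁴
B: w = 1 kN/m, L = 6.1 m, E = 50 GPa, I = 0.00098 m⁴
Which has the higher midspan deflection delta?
Model: a simply supported beam carrying a uniformly distributed load w over its whole span, so delta = (5·w·L^4) / (384·E·I) (SI units).
  A: delta = (5 × 5000 × 2.1^4) / (384 × (6.6 × 10¹⁰) × 0.00048) = 3.997 × 10⁻⁵ m = 0.03997 mm
  B: delta = (5 × 1000 × 6.1^4) / (384 × (5 × 10¹⁰) × 0.00098) = 0.0003679 m = 0.3679 mm
0.3679 mm > 0.03997 mm, so B is larger.
Final answer: B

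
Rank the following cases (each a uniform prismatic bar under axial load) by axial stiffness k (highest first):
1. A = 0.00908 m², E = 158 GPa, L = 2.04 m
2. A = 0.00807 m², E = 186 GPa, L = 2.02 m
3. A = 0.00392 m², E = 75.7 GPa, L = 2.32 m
Model: a uniform prismatic bar under axial load, so k = (A·E) / L (SI units).
  Case 1: k = (0.00908 × (1.58 × 10¹¹)) / 2.04 = 7.033 × 10⁸ N/m = 703.3 MN/m
  Case 2: k = (0.00807 × (1.86 × 10¹¹)) / 2.02 = 7.431 × 10⁸ N/m = 743.1 MN/m
  Case 3: k = (0.00392 × (7.57 × 10¹⁰)) / 2.32 = 1.279 × 10⁸ N/m = 127.9 MN/m
Ordering: 743.1 MN/m (case 2) > 703.3 MN/m (case 1) > 127.9 MN/m (case 3)
Final answer: 2, 1, 3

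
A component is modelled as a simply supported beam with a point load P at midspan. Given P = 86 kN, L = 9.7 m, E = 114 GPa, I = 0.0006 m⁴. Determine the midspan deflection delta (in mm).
Model: a simply supported beam with a point load P at midspan, so delta = (P·L^3) / (48·E·I).
Convert to SI units:
  P = 86 kN = 86000 N
  E = 114 GPa = 1.14 × 10¹¹ Pa
Substitute:
  delta = (86000 × 9.7^3) / (48 × (1.14 × 10¹¹) × 0.0006)
  delta = 0.02391 m
Convert: delta = 0.02391 m = 23.91 mm
Final answer: delta = 23.91 mm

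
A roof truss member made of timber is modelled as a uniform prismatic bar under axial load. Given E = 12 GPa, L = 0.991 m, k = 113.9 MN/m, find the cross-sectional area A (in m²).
Model: a uniform prismatic bar under axial load, so k = (A·E) / L.
Solve for A: A = (k·L) / E.
Convert to SI units:
  E = 12 GPa = 1.2 × 10¹⁰ Pa
  k = 113.9 MN/m = 1.139 × 10⁸ N/m
Substitute:
  A = ((1.139 × 10⁸) × 0.991) / (1.2 × 10¹⁰)
  A = 0.009406 m²
Final answer: A = 0.009406 m²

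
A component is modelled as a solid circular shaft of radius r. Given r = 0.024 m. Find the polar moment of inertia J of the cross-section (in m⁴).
Model: a solid circular shaft of radius r, so J = (π·r^4) / 2.
Substitute:
  J = (π × 0.024^4) / 2
  J = 5.212 × 10⁻⁷ m⁴
Final answer: J = 5.212 × 10⁻⁷ m⁴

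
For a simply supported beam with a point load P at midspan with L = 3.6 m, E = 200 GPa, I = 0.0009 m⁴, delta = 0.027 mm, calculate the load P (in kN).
Model: a simply supported beam with a point load P at midspan, so delta = (P·L^3) / (48·E·I).
Solve for P: P = (48·delta·E·I) / L^3.
Convert to SI units:
  E = 200 GPa = 2 × 10¹¹ Pa
  delta = 0.027 mm = 2.7 × 10⁻⁵ m
Substitute:
  P = (48 × (2.7 × 10⁻⁵) × (2 × 10¹¹) × 0.0009) / 3.6^3
  P = 5000 N
Convert: P = 5000 N = 5 kN
Final answer: P = 5 kN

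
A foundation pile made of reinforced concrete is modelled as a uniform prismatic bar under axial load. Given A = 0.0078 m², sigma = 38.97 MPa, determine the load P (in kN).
Model: a uniform prismatic bar under axial load, so sigma = P / A.
Solve for P: P = sigma·A.
Convert to SI units:
  sigma = 38.97 MPa = 3.897 × 10⁷ Pa
Substitute:
  P = (3.897 × 10⁷) × 0.0078
  P = 304000 N
Convert: P = 304000 N = 304 kN
Final answer: P = 304 kN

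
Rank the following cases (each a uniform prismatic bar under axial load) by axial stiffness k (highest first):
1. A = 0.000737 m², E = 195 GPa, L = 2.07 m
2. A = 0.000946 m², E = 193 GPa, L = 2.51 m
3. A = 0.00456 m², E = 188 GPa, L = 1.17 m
Model: a uniform prismatic bar under axial load, so k = (A·E) / L (SI units).
  Case 1: k = (0.000737 × (1.95 × 10¹¹)) / 2.07 = 6.943 × 10⁷ N/m = 69.43 MN/m
  Case 2: k = (0.000946 × (1.93 × 10¹¹)) / 2.51 = 7.274 × 10⁷ N/m = 72.74 MN/m
  Case 3: k = (0.00456 × (1.88 × 10¹¹)) / 1.17 = 7.327 × 10⁸ N/m = 732.7 MN/m
Ordering: 732.7 MN/m (case 3) > 72.74 MN/m (case 2) > 69.43 MN/m (case 1)
Final answer: 3, 2, 1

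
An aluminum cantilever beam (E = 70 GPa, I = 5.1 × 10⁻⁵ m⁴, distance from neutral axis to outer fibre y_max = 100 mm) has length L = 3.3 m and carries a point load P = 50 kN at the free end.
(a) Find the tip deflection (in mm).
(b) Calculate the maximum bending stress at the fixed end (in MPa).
(a) Tip deflection of a cantilever with an end point load: δ = P·L^3 / (3·E·I). Convert P = 50 kN = 50000 N, E = 70 GPa = 7 × 10¹⁰ Pa.
  δ = (50000 × 3.3^3) / (3 × (7 × 10¹⁰) × (5.1 × 10⁻⁵)) = 0.1678 m = 167.8 mm
(b) Maximum bending moment at the fixed end: M = P·L = 50000 × 3.3 = 165000 N·m. Convert y_max = 100 mm = 0.1 m.
  σ = M·y_max / I = (165000 × 0.1) / (5.1 × 10⁻⁵) = 3.235 × 10⁸ Pa = 323.5 MPa
Final answer: (a) δ = 167.8 mm, (b) σ = 323.5 MPa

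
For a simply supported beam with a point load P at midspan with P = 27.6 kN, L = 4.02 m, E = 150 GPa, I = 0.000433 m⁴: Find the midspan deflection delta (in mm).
Model: a simply supported beam with a point load P at midspan, so delta = (P·L^3) / (48·E·I).
Convert to SI units:
  P = 27.6 kN = 27600 N
  E = 150 GPa = 1.5 × 10¹¹ Pa
Substitute:
  delta = (27600 × 4.02^3) / (48 × (1.5 × 10¹¹) × 0.000433)
  delta = 0.0005751 m
Convert: delta = 0.0005751 m = 0.5751 mm
Final answer: delta = 0.5751 mm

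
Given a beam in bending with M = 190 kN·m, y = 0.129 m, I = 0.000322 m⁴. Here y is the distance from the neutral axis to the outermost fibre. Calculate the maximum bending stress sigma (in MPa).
Model: a beam in bending, so sigma = (M·y) / I.
Convert to SI units:
  M = 190 kN·m = 190000 N·m
Substitute:
  sigma = (190000 × 0.129) / 0.000322
  sigma = 7.612 × 10⁷ Pa
Convert: sigma = 7.612 × 10⁷ Pa = 76.12 MPa
Final answer: sigma = 76.12 MPa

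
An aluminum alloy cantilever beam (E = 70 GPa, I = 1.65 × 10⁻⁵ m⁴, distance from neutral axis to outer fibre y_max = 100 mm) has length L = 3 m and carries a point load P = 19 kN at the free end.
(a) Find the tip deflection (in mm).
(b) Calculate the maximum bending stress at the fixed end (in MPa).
(a) Tip deflection of a cantilever with an end point load: δ = P·L^3 / (3·E·I). Convert P = 19 kN = 19000 N, E = 70 GPa = 7 × 10¹⁰ Pa.
  δ = (19000 × 3^3) / (3 × (7 × 10¹⁰) × (1.65 × 10⁻⁵)) = 0.1481 m = 148.1 mm
(b) Maximum bending moment at the fixed end: M = P·L = 19000 × 3 = 57000 N·m. Convert y_max = 100 mm = 0.1 m.
  σ = M·y_max / I = (57000 × 0.1) / (1.65 × 10⁻⁵) = 3.455 × 10⁸ Pa = 345.5 MPa
Final answer: (a) δ = 148.1 mm, (b) σ = 345.5 MPa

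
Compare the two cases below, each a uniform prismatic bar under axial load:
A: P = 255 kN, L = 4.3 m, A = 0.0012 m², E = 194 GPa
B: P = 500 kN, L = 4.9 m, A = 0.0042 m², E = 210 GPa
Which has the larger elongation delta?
Model: a uniform prismatic bar under axial load, so delta = (P·L) / (A·E) (SI units).
  A: delta = (255000 × 4.3) / (0.0012 × (1.94 × 10¹¹)) = 0.00471 m = 4.71 mm
  B: delta = (500000 × 4.9) / (0.0042 × (2.1 × 10¹¹)) = 0.002778 m = 2.778 mm
4.71 mm > 2.778 mm, so A is larger.
Final answer: A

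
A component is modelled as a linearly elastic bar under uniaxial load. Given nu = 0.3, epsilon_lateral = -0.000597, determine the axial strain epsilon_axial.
Model: a linearly elastic bar under uniaxial load, so epsilon_lateral = -nu·epsilon_axial.
Solve for epsilon_axial: epsilon_axial = -epsilon_lateral / nu.
Substitute:
  epsilon_axial = -(-0.000597) / 0.3
  epsilon_axial = 0.00199
Final answer: epsilon_axial = 0.00199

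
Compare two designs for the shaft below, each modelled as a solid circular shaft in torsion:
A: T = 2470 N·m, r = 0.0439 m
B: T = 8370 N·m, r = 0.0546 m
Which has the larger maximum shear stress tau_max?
Model: a solid circular shaft in torsion, so tau_max = (2·T) / (π·r^3) (SI units).
  A: tau_max = (2 × 2470) / (π × 0.0439^3) = 1.859 × 10⁷ Pa = 18.59 MPa
  B: tau_max = (2 × 8370) / (π × 0.0546^3) = 3.274 × 10⁷ Pa = 32.74 MPa
32.74 MPa > 18.59 MPa, so B is larger.
Final answer: B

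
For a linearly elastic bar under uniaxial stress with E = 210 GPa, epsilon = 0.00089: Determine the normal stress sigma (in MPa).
Model: a linearly elastic bar under uniaxial stress, so sigma = E·epsilon.
Convert to SI units:
  E = 210 GPa = 2.1 × 10¹¹ Pa
Substitute:
  sigma = (2.1 × 10¹¹) × 0.00089
  sigma = 1.869 × 10⁸ Pa
Convert: sigma = 1.869 × 10⁸ Pa = 186.9 MPa
Final answer: sigma = 186.9 MPa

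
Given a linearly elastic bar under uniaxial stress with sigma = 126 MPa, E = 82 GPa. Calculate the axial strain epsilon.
Model: a linearly elastic bar under uniaxial stress, so epsilon = sigma / E.
Convert to SI units:
  sigma = 126 MPa = 1.26 × 10⁸ Pa
  E = 82 GPa = 8.2 × 10¹⁰ Pa
Substitute:
  epsilon = (1.26 × 10⁸) / (8.2 × 10¹⁰)
  epsilon = 0.001537
Final answer: epsilon = 0.001537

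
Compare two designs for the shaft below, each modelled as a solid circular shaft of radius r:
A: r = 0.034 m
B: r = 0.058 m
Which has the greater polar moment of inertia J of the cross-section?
Model: a solid circular shaft of radius r, so J = (π·r^4) / 2 (SI units).
  A: J = (π × 0.034^4) / 2 = 2.099 × 10⁻⁶ m⁴
  B: J = (π × 0.058^4) / 2 = 1.778 × 10⁻⁵ m⁴
1.778 × 10⁻⁵ m⁴ > 2.099 × 10⁻⁶ m⁴, so B is larger.
Final answer: B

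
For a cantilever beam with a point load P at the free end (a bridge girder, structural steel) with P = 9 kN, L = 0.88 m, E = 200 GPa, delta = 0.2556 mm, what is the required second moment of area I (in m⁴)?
Model: a cantilever beam with a point load P at the free end, so delta = (P·L^3) / (3·E·I).
Solve for I: I = (P·L^3) / (3·delta·E).
Convert to SI units:
  P = 9 kN = 9000 N
  E = 200 GPa = 2 × 10¹¹ Pa
  delta = 0.2556 mm = 0.0002556 m
Substitute:
  I = (9000 × 0.88^3) / (3 × 0.0002556 × (2 × 10¹¹))
  I = 3.999 × 10⁻⁵ m⁴
Final answer: I = 3.999 × 10⁻⁵ m⁴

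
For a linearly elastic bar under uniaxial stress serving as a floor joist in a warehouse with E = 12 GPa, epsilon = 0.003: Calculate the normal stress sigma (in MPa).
Model: a linearly elastic bar under uniaxial stress, so sigma = E·epsilon.
Convert to SI units:
  E = 12 GPa = 1.2 × 10¹⁰ Pa
Substitute:
  sigma = (1.2 × 10¹⁰) × 0.003
  sigma = 3.6 × 10⁷ Pa
Convert: sigma = 3.6 × 10⁷ Pa = 36 MPa
Final answer: sigma = 36 MPa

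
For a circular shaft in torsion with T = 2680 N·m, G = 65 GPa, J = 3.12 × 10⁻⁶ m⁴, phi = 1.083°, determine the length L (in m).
Model: a circular shaft in torsion, so phi = (T·L) / (G·J).
Solve for L: L = (phi·G·J) / T.
Convert to SI units:
  G = 65 GPa = 6.5 × 10¹⁰ Pa
  phi = 1.083° = 0.0189 rad
Substitute:
  L = (0.0189 × (6.5 × 10¹⁰) × (3.12 × 10⁻⁶)) / 2680
  L = 1.43 m
Final answer: L = 1.43 m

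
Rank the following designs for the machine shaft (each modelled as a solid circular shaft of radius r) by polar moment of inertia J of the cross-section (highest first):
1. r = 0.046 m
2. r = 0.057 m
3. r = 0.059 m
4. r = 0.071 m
Model: a solid circular shaft of radius r, so J = (π·r^4) / 2 (SI units).
  Case 1: J = (π × 0.046^4) / 2 = 7.033 × 10⁻⁶ m⁴
  Case 2: J = (π × 0.057^4) / 2 = 1.658 × 10⁻⁵ m⁴
  Case 3: J = (π × 0.059^4) / 2 = 1.903 × 10⁻⁵ m⁴
  Case 4: J = (π × 0.071^4) / 2 = 3.992 × 10⁻⁵ m⁴
Ordering: 3.992 × 10⁻⁵ m⁴ (case 4) > 1.903 × 10⁻⁵ m⁴ (case 3) > 1.658 × 10⁻⁵ m⁴ (case 2) > 7.033 × 10⁻⁶ m⁴ (case 1)
Final answer: 4, 3, 2, 1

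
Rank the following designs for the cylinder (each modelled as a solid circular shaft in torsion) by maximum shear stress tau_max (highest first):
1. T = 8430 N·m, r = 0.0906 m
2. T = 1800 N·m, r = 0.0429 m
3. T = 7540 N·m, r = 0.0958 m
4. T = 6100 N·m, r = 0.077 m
Model: a solid circular shaft in torsion, so tau_max = (2·T) / (π·r^3) (SI units).
  Case 1: tau_max = (2 × 8430) / (π × 0.0906^3) = 7.216 × 10⁶ Pa = 7.216 MPa
  Case 2: tau_max = (2 × 1800) / (π × 0.0429^3) = 1.451 × 10⁷ Pa = 14.51 MPa
  Case 3: tau_max = (2 × 7540) / (π × 0.0958^3) = 5.46 × 10⁶ Pa = 5.46 MPa
  Case 4: tau_max = (2 × 6100) / (π × 0.077^3) = 8.506 × 10⁶ Pa = 8.506 MPa
Ordering: 14.51 MPa (case 2) > 8.506 MPa (case 4) > 7.216 MPa (case 1) > 5.46 MPa (case 3)
Final answer: 2, 4, 1, 3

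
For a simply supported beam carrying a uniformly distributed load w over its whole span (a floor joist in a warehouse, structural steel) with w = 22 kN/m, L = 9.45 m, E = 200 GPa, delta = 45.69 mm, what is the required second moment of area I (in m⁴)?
Model: a simply supported beam carrying a uniformly distributed load w over its whole span, so delta = (5·w·L^4) / (384·E·I).
Solve for I: I = (5·w·L^4) / (384·delta·E).
Convert to SI units:
  w = 22 kN/m = 22000 N/m
  E = 200 GPa = 2 × 10¹¹ Pa
  delta = 45.69 mm = 0.04569 m
Substitute:
  I = (5 × 22000 × 9.45^4) / (384 × 0.04569 × (2 × 10¹¹))
  I = 0.00025 m⁴
Final answer: I = 0.00025 m⁴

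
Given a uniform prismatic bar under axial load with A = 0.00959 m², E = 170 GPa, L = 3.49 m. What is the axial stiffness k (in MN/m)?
Model: a uniform prismatic bar under axial load, so k = (A·E) / L.
Convert to SI units:
  E = 170 GPa = 1.7 × 10¹¹ Pa
Substitute:
  k = (0.00959 × (1.7 × 10¹¹)) / 3.49
  k = 4.671 × 10⁸ N/m
Convert: k = 4.671 × 10⁸ N/m = 467.1 MN/m
Final answer: k = 467.1 MN/m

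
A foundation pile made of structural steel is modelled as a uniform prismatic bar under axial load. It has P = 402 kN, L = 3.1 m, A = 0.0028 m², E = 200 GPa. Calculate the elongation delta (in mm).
Model: a uniform prismatic bar under axial load, so delta = (P·L) / (A·E).
Convert to SI units:
  P = 402 kN = 402000 N
  E = 200 GPa = 2 × 10¹¹ Pa
Substitute:
  delta = (402000 × 3.1) / (0.0028 × (2 × 10¹¹))
  delta = 0.002225 m
Convert: delta = 0.002225 m = 2.225 mm
Final answer: delta = 2.225 mm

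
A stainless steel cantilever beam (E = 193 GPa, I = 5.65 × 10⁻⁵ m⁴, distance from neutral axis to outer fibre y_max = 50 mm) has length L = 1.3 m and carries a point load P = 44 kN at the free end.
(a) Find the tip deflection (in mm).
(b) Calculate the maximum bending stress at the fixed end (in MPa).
(a) Tip deflection of a cantilever with an end point load: δ = P·L^3 / (3·E·I). Convert P = 44 kN = 44000 N, E = 193 GPa = 1.93 × 10¹¹ Pa.
  δ = (44000 × 1.3^3) / (3 × (1.93 × 10¹¹) × (5.65 × 10⁻⁵)) = 0.002955 m = 2.955 mm
(b) Maximum bending moment at the fixed end: M = P·L = 44000 × 1.3 = 57200 N·m. Convert y_max = 50 mm = 0.05 m.
  σ = M·y_max / I = (57200 × 0.05) / (5.65 × 10⁻⁵) = 5.062 × 10⁷ Pa = 50.62 MPa
Final answer: (a) δ = 2.955 mm, (b) σ = 50.62 MPa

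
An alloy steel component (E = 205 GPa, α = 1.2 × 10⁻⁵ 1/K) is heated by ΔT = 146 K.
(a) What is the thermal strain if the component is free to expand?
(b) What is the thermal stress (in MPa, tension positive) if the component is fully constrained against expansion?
(a) Free thermal strain ε_th = α·ΔT = (1.2 × 10⁻⁵) × 146 = 0.001752
(b) Fully constrained, the expansion is suppressed, so σ = -E·α·ΔT. Convert E = 205 GPa = 2.05 × 10¹¹ Pa.
  σ = -(2.05 × 10¹¹) × (1.2 × 10⁻⁵) × 146 = -3.592 × 10⁸ Pa = -359.2 MPa (compressive)
Final answer: (a) ε_th = 0.001752, (b) σ = -359.2 MPa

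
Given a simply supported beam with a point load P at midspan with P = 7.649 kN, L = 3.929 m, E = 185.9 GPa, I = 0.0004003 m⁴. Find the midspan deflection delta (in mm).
Model: a simply supported beam with a point load P at midspan, so delta = (P·L^3) / (48·E·I).
Convert to SI units:
  P = 7.649 kN = 7649 N
  E = 185.9 GPa = 1.859 × 10¹¹ Pa
Substitute:
  delta = (7649 × 3.929^3) / (48 × (1.859 × 10¹¹) × 0.0004003)
  delta = 0.0001299 m
Convert: delta = 0.0001299 m = 0.1299 mm
Final answer: delta = 0.1299 mm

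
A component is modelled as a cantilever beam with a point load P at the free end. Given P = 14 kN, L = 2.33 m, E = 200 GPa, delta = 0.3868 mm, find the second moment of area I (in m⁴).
Model: a cantilever beam with a point load P at the free end, so delta = (P·L^3) / (3·E·I).
Solve for I: I = (P·L^3) / (3·delta·E).
Convert to SI units:
  P = 14 kN = 14000 N
  E = 200 GPa = 2 × 10¹¹ Pa
  delta = 0.3868 mm = 0.0003868 m
Substitute:
  I = (14000 × 2.33^3) / (3 × 0.0003868 × (2 × 10¹¹))
  I = 0.0007631 m⁴
Final answer: I = 0.0007631 m⁴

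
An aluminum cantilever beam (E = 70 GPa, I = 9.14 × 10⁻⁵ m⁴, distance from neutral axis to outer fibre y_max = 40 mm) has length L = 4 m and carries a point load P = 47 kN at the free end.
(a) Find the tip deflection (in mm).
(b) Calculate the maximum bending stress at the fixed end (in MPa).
(a) Tip deflection of a cantilever with an end point load: δ = P·L^3 / (3·E·I). Convert P = 47 kN = 47000 N, E = 70 GPa = 7 × 10¹⁰ Pa.
  δ = (47000 × 4^3) / (3 × (7 × 10¹⁰) × (9.14 × 10⁻⁵)) = 0.1567 m = 156.7 mm
(b) Maximum bending moment at the fixed end: M = P·L = 47000 × 4 = 188000 N·m. Convert y_max = 40 mm = 0.04 m.
  σ = M·y_max / I = (188000 × 0.04) / (9.14 × 10⁻⁵) = 8.228 × 10⁷ Pa = 82.28 MPa
Final answer: (a) δ = 156.7 mm, (b) σ = 82.28 MPa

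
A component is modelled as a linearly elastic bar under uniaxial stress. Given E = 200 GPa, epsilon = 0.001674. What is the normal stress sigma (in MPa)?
Model: a linearly elastic bar under uniaxial stress, so sigma = E·epsilon.
Convert to SI units:
  E = 200 GPa = 2 × 10¹¹ Pa
Substitute:
  sigma = (2 × 10¹¹) × 0.001674
  sigma = 3.348 × 10⁸ Pa
Convert: sigma = 3.348 × 10⁸ Pa = 334.8 MPa
Final answer: sigma = 334.8 MPa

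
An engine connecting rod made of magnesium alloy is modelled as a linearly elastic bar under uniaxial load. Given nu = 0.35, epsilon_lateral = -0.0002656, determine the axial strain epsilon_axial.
Model: a linearly elastic bar under uniaxial load, so epsilon_lateral = -nu·epsilon_axial.
Solve for epsilon_axial: epsilon_axial = -epsilon_lateral / nu.
Substitute:
  epsilon_axial = -(-0.0002656) / 0.35
  epsilon_axial = 0.0007589
Final answer: epsilon_axial = 0.0007589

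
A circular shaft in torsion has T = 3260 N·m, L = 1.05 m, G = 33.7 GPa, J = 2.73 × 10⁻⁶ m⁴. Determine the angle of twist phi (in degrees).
Model: a circular shaft in torsion, so phi = (T·L) / (G·J).
Convert to SI units:
  G = 33.7 GPa = 3.37 × 10¹⁰ Pa
Substitute:
  phi = (3260 × 1.05) / ((3.37 × 10¹⁰) × (2.73 × 10⁻⁶))
  phi = 0.03721 rad
Convert to degrees: phi = 0.03721 × 180/π = 2.132°
Final answer: phi = 2.132°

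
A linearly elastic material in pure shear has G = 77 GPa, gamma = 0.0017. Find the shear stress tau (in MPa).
Model: a linearly elastic material in pure shear, so tau = G·gamma.
Convert to SI units:
  G = 77 GPa = 7.7 × 10¹⁰ Pa
Substitute:
  tau = (7.7 × 10¹⁰) × 0.0017
  tau = 1.309 × 10⁸ Pa
Convert: tau = 1.309 × 10⁸ Pa = 130.9 MPa
Final answer: tau = 130.9 MPa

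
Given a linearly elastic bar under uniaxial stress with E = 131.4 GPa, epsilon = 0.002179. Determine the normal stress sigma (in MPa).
Model: a linearly elastic bar under uniaxial stress, so sigma = E·epsilon.
Convert to SI units:
  E = 131.4 GPa = 1.314 × 10¹¹ Pa
Substitute:
  sigma = (1.314 × 10¹¹) × 0.002179
  sigma = 2.863 × 10⁸ Pa
Convert: sigma = 2.863 × 10⁸ Pa = 286.3 MPa
Final answer: sigma = 286.3 MPa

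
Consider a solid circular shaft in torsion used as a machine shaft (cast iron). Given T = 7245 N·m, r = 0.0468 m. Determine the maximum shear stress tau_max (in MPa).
Model: a solid circular shaft in torsion, so tau_max = (2·T) / (π·r^3).
Substitute:
  tau_max = (2 × 7245) / (π × 0.0468^3)
  tau_max = 4.5 × 10⁷ Pa
Convert: tau_max = 4.5 × 10⁷ Pa = 45 MPa
Final answer: tau_max = 45 MPa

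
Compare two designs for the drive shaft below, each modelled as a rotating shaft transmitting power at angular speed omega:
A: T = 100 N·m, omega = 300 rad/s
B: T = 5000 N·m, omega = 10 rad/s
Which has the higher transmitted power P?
Model: a rotating shaft transmitting power at angular speed omega, so P = T·omega (SI units).
  A: P = 100 × 300 = 30000 W = 30 kW
  B: P = 5000 × 10 = 50000 W = 50 kW
50 kW > 30 kW, so B is larger.
Final answer: B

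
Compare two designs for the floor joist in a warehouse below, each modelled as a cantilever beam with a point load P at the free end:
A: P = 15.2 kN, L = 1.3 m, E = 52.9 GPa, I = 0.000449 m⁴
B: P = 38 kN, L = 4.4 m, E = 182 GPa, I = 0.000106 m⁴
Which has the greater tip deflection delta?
Model: a cantilever beam with a point load P at the free end, so delta = (P·L^3) / (3·E·I) (SI units).
  A: delta = (15200 × 1.3^3) / (3 × (5.29 × 10¹⁰) × 0.000449) = 0.0004687 m = 0.4687 mm
  B: delta = (38000 × 4.4^3) / (3 × (1.82 × 10¹¹) × 0.000106) = 0.05593 m = 55.93 mm
55.93 mm > 0.4687 mm, so B is larger.
Final answer: B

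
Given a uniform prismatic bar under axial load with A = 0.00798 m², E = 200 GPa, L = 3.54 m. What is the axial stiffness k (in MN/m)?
Model: a uniform prismatic bar under axial load, so k = (A·E) / L.
Convert to SI units:
  E = 200 GPa = 2 × 10¹¹ Pa
Substitute:
  k = (0.00798 × (2 × 10¹¹)) / 3.54
  k = 4.508 × 10⁸ N/m
Convert: k = 4.508 × 10⁸ N/m = 450.8 MN/m
Final answer: k = 450.8 MN/m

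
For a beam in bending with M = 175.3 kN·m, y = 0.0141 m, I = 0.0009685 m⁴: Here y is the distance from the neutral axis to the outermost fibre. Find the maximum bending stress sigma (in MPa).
Model: a beam in bending, so sigma = (M·y) / I.
Convert to SI units:
  M = 175.3 kN·m = 175300 N·m
Substitute:
  sigma = (175300 × 0.0141) / 0.0009685
  sigma = 2.552 × 10⁶ Pa
Convert: sigma = 2.552 × 10⁶ Pa = 2.552 MPa
Final answer: sigma = 2.552 MPa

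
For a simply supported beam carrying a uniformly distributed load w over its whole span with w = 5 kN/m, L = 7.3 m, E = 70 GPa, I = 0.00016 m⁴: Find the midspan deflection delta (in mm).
Model: a simply supported beam carrying a uniformly distributed load w over its whole span, so delta = (5·w·L^4) / (384·E·I).
Convert to SI units:
  w = 5 kN/m = 5000 N/m
  E = 70 GPa = 7 × 10¹⁰ Pa
Substitute:
  delta = (5 × 5000 × 7.3^4) / (384 × (7 × 10¹⁰) × 0.00016)
  delta = 0.01651 m
Convert: delta = 0.01651 m = 16.51 mm
Final answer: delta = 16.51 mm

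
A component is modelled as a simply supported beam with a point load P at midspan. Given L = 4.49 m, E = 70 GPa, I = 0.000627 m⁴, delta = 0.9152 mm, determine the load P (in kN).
Model: a simply supported beam with a point load P at midspan, so delta = (P·L^3) / (48·E·I).
Solve for P: P = (48·delta·E·I) / L^3.
Convert to SI units:
  E = 70 GPa = 7 × 10¹⁰ Pa
  delta = 0.9152 mm = 0.0009152 m
Substitute:
  P = (48 × 0.0009152 × (7 × 10¹⁰) × 0.000627) / 4.49^3
  P = 21300 N
Convert: P = 21300 N = 21.3 kN
Final answer: P = 21.3 kN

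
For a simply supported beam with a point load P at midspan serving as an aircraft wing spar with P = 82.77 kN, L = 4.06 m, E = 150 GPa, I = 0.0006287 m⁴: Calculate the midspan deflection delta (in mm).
Model: a simply supported beam with a point load P at midspan, so delta = (P·L^3) / (48·E·I).
Convert to SI units:
  P = 82.77 kN = 82770 N
  E = 150 GPa = 1.5 × 10¹¹ Pa
Substitute:
  delta = (82770 × 4.06^3) / (48 × (1.5 × 10¹¹) × 0.0006287)
  delta = 0.001224 m
Convert: delta = 0.001224 m = 1.224 mm
Final answer: delta = 1.224 mm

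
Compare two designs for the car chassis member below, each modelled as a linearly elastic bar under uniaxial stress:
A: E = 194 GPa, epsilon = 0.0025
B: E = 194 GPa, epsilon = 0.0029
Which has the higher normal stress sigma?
Model: a linearly elastic bar under uniaxial stress, so sigma = E·epsilon (SI units).
  A: sigma = (1.94 × 10¹¹) × 0.0025 = 4.85 × 10⁸ Pa = 485 MPa
  B: sigma = (1.94 × 10¹¹) × 0.0029 = 5.626 × 10⁸ Pa = 562.6 MPa
562.6 MPa > 485 MPa, so B is larger.
Final answer: B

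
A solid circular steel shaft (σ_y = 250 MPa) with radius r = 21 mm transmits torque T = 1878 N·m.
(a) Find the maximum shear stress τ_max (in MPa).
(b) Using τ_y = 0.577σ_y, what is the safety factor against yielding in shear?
(a) For a solid circular shaft, τ_max = T·r/J with J = π·r^4/2, i.e. τ_max = 2·T / (π·r^3). Convert r = 21 mm = 0.021 m.
  τ_max = (2 × 1878) / (π × 0.021^3) = 1.291 × 10⁸ Pa = 129.1 MPa
(b) τ_y = 0.577 × 250 = 144.25 MPa
  SF = τ_y/τ_max = 144.25 / 129.1 = 1.117
Final answer: (a) τ_max = 129.1 MPa, (b) SF = 1.117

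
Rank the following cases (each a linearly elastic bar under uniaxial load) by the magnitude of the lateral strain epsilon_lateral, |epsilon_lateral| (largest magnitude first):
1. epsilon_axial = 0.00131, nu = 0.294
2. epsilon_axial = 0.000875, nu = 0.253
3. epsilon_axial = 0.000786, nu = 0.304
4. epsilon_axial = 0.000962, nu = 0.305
Model: a linearly elastic bar under uniaxial load, so epsilon_lateral = -nu·epsilon_axial (SI units).
  Case 1: epsilon_lateral = -(0.294 × 0.00131) = -0.0003851
  Case 2: epsilon_lateral = -(0.253 × 0.000875) = -0.0002214
  Case 3: epsilon_lateral = -(0.304 × 0.000786) = -0.0002389
  Case 4: epsilon_lateral = -(0.305 × 0.000962) = -0.0002934
Ordering by |epsilon_lateral|: 0.0003851 (case 1) > 0.0002934 (case 4) > 0.0002389 (case 3) > 0.0002214 (case 2)
Final answer: 1, 4, 3, 2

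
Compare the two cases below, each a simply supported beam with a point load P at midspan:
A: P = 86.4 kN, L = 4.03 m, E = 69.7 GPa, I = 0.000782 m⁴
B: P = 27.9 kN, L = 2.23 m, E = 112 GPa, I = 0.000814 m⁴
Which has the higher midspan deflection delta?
Model: a simply supported beam with a point load P at midspan, so delta = (P·L^3) / (48·E·I) (SI units).
  A: delta = (86400 × 4.03^3) / (48 × (6.97 × 10¹⁰) × 0.000782) = 0.002161 m = 2.161 mm
  B: delta = (27900 × 2.23^3) / (48 × (1.12 × 10¹¹) × 0.000814) = 7.07 × 10⁻⁵ m = 0.0707 mm
2.161 mm > 0.0707 mm, so A is larger.
Final answer: A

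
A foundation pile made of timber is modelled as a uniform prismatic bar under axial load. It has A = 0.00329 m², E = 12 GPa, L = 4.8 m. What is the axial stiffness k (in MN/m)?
Model: a uniform prismatic bar under axial load, so k = (A·E) / L.
Convert to SI units:
  E = 12 GPa = 1.2 × 10¹⁰ Pa
Substitute:
  k = (0.00329 × (1.2 × 10¹⁰)) / 4.8
  k = 8.225 × 10⁶ N/m
Convert: k = 8.225 × 10⁶ N/m = 8.225 MN/m
Final answer: k = 8.225 MN/m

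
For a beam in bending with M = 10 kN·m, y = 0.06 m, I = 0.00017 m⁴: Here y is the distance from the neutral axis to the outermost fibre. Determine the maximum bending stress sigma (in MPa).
Model: a beam in bending, so sigma = (M·y) / I.
Convert to SI units:
  M = 10 kN·m = 10000 N·m
Substitute:
  sigma = (10000 × 0.06) / 0.00017
  sigma = 3.529 × 10⁶ Pa
Convert: sigma = 3.529 × 10⁶ Pa = 3.529 MPa
Final answer: sigma = 3.529 MPa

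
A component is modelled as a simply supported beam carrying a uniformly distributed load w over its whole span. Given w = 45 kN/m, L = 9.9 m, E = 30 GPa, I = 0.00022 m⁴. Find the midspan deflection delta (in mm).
Model: a simply supported beam carrying a uniformly distributed load w over its whole span, so delta = (5·w·L^4) / (384·E·I).
Convert to SI units:
  w = 45 kN/m = 45000 N/m
  E = 30 GPa = 3 × 10¹⁰ Pa
Substitute:
  delta = (5 × 45000 × 9.9^4) / (384 × (3 × 10¹⁰) × 0.00022)
  delta = 0.8528 m
Convert: delta = 0.8528 m = 852.8 mm
Final answer: delta = 852.8 mm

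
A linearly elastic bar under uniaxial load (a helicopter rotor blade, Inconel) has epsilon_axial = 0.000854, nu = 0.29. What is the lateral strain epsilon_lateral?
Model: a linearly elastic bar under uniaxial load, so epsilon_lateral = -nu·epsilon_axial.
Substitute:
  epsilon_lateral = -(0.29 × 0.000854)
  epsilon_lateral = -0.0002477
Final answer: epsilon_lateral = -0.0002477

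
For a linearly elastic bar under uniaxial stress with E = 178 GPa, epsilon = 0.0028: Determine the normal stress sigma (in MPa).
Model: a linearly elastic bar under uniaxial stress, so sigma = E·epsilon.
Convert to SI units:
  E = 178 GPa = 1.78 × 10¹¹ Pa
Substitute:
  sigma = (1.78 × 10¹¹) × 0.0028
  sigma = 4.984 × 10⁸ Pa
Convert: sigma = 4.984 × 10⁸ Pa = 498.4 MPa
Final answer: sigma = 498.4 MPa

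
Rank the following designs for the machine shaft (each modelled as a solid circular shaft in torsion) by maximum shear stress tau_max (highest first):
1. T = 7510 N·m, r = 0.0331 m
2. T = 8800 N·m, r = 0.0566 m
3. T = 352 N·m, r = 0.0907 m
Model: a solid circular shaft in torsion, so tau_max = (2·T) / (π·r^3) (SI units).
  Case 1: tau_max = (2 × 7510) / (π × 0.0331^3) = 1.318 × 10⁸ Pa = 131.8 MPa
  Case 2: tau_max = (2 × 8800) / (π × 0.0566^3) = 3.09 × 10⁷ Pa = 30.9 MPa
  Case 3: tau_max = (2 × 352) / (π × 0.0907^3) = 300300 Pa = 0.3003 MPa
Ordering: 131.8 MPa (case 1) > 30.9 MPa (case 2) > 0.3003 MPa (case 3)
Final answer: 1, 2, 3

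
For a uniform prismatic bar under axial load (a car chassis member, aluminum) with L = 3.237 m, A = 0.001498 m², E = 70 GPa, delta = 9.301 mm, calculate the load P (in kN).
Model: a uniform prismatic bar under axial load, so delta = (P·L) / (A·E).
Solve for P: P = (delta·A·E) / L.
Convert to SI units:
  E = 70 GPa = 7 × 10¹⁰ Pa
  delta = 9.301 mm = 0.009301 m
Substitute:
  P = (0.009301 × 0.001498 × (7 × 10¹⁰)) / 3.237
  P = 301300 N
Convert: P = 301300 N = 301.3 kN
Final answer: P = 301.3 kN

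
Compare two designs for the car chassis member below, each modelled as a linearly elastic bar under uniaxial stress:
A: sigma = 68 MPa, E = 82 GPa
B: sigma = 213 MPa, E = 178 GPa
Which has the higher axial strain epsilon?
Model: a linearly elastic bar under uniaxial stress, so epsilon = sigma / E (SI units).
  A: epsilon = (6.8 × 10⁷) / (8.2 × 10¹⁰) = 0.0008293
  B: epsilon = (2.13 × 10⁸) / (1.78 × 10¹¹) = 0.001197
0.001197 > 0.0008293, so B is larger.
Final answer: B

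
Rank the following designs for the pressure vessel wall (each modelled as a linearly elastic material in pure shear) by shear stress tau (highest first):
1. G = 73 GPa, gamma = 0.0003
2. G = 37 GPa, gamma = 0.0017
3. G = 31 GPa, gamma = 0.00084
Model: a linearly elastic material in pure shear, so tau = G·gamma (SI units).
  Case 1: tau = (7.3 × 10¹⁰) × 0.0003 = 2.19 × 10⁷ Pa = 21.9 MPa
  Case 2: tau = (3.7 × 10¹⁰) × 0.0017 = 6.29 × 10⁷ Pa = 62.9 MPa
  Case 3: tau = (3.1 × 10¹⁰) × 0.00084 = 2.604 × 10⁷ Pa = 26.04 MPa
Ordering: 62.9 MPa (case 2) > 26.04 MPa (case 3) > 21.9 MPa (case 1)
Final answer: 2, 3, 1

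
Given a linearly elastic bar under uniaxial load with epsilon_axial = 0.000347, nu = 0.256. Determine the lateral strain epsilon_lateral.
Model: a linearly elastic bar under uniaxial load, so epsilon_lateral = -nu·epsilon_axial.
Substitute:
  epsilon_lateral = -(0.256 × 0.000347)
  epsilon_lateral = -8.883 × 10⁻⁵
Final answer: epsilon_lateral = -8.883 × 10⁻⁵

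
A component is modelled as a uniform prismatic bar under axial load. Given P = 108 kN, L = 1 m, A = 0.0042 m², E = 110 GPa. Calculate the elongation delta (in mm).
Model: a uniform prismatic bar under axial load, so delta = (P·L) / (A·E).
Convert to SI units:
  P = 108 kN = 108000 N
  E = 110 GPa = 1.1 × 10¹¹ Pa
Substitute:
  delta = (108000 × 1) / (0.0042 × (1.1 × 10¹¹))
  delta = 0.0002338 m
Convert: delta = 0.0002338 m = 0.2338 mm
Final answer: delta = 0.2338 mm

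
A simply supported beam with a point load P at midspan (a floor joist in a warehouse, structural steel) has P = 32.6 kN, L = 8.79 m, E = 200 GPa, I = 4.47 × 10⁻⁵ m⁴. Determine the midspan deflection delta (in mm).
Model: a simply supported beam with a point load P at midspan, so delta = (P·L^3) / (48·E·I).
Convert to SI units:
  P = 32.6 kN = 32600 N
  E = 200 GPa = 2 × 10¹¹ Pa
Substitute:
  delta = (32600 × 8.79^3) / (48 × (2 × 10¹¹) × (4.47 × 10⁻⁵))
  delta = 0.05159 m
Convert: delta = 0.05159 m = 51.59 mm
Final answer: delta = 51.59 mm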